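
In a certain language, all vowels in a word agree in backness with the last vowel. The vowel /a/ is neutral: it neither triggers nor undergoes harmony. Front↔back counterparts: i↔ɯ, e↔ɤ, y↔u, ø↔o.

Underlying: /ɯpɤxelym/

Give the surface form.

/ɯ/ harmonizes with /y/ ([-back]) → [i]
/ɤ/ harmonizes with /y/ ([-back]) → [e]

[ipexelym]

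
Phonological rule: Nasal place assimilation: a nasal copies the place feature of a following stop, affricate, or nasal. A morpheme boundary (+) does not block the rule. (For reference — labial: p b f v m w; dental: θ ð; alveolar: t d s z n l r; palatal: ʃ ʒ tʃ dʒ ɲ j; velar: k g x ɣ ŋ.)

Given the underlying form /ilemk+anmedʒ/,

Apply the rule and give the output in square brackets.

[ileŋk+ammedʒ]

/m/ before /k/ (velar) → [ŋ]
/n/ before /m/ (labial) → [m]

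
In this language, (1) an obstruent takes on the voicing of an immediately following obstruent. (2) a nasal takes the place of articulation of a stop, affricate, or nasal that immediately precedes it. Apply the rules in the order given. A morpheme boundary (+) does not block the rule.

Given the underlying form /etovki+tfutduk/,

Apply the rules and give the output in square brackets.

[etofki+tfudduk]

Rule 1: /v/ before /k/ (voiceless) → [f]
Rule 1: /t/ before /d/ (voiced) → [d]
After rule 1: etofki+tfudduk
Rule 2: no segment meets the rule's conditions; no change.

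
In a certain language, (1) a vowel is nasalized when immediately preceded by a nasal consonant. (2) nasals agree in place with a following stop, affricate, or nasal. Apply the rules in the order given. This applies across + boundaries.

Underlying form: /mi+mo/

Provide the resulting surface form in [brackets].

[mĩ+mõ]

Rule 1: /i/ after nasal /m/ → [ĩ]
Rule 1: /o/ after nasal /m/ → [õ]
After rule 1: mĩ+mõ
Rule 2: no segment meets the rule's conditions; no change.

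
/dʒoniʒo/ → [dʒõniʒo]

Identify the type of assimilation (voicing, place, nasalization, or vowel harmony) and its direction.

nasalization, regressive

/o/→[õ].
Each target copies a feature from the following segment, so the direction is regressive.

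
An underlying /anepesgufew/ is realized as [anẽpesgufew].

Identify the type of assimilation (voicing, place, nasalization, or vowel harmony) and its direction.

/e/→[ẽ].
Each target copies a feature from the preceding segment, so the direction is progressive.

nasalization, progressive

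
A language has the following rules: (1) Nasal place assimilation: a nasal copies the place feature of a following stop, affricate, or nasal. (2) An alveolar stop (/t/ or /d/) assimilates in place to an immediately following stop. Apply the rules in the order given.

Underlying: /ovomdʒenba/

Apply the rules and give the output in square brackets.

[ovoɲdʒemba]

Rule 1: /m/ before /dʒ/ (palatal) → [ɲ]
Rule 1: /n/ before /b/ (labial) → [m]
After rule 1: ovoɲdʒemba
Rule 2: no segment meets the rule's conditions; no change.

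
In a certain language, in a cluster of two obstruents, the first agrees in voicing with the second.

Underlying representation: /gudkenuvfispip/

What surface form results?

[gutkenuffispip]

/d/ before /k/ (voiceless) → [t]
/v/ before /f/ (voiceless) → [f]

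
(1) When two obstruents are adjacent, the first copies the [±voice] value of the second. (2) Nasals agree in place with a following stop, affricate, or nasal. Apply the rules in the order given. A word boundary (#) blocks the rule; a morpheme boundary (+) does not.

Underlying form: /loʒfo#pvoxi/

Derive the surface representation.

Rule 1: /ʒ/ before /f/ (voiceless) → [ʃ]
Rule 1: /p/ before /v/ (voiced) → [b]
After rule 1: loʃfo#bvoxi
Rule 2: no segment meets the rule's conditions; no change.

[loʃfo#bvoxi]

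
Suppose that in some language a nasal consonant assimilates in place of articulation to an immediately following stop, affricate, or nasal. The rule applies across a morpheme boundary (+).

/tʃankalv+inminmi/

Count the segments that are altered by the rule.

/n/ before /k/ (velar) → [ŋ]
/n/ before /m/ (labial) → [m]
/n/ before /m/ (labial) → [m]
3 segments change.

3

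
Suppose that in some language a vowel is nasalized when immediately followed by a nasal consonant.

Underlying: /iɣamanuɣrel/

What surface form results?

[iɣãmãnuɣrel]

/a/ before nasal /m/ → [ã]
/a/ before nasal /n/ → [ã]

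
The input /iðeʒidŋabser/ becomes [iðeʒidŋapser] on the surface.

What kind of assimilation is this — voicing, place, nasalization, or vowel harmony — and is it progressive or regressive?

voicing assimilation, regressive

/b/→[p].
Each target copies a feature from the following segment, so the direction is regressive.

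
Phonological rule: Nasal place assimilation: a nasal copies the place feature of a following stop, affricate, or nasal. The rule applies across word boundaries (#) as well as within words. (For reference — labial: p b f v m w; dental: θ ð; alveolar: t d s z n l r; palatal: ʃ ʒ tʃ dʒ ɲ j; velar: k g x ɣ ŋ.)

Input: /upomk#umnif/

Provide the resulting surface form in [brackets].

/m/ before /k/ (velar) → [ŋ]
/m/ before /n/ (alveolar) → [n]

[upoŋk#unnif]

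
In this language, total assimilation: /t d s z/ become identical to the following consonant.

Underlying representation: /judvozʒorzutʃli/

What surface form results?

/d/ before /v/ → [v] (total assimilation)
/z/ before /ʒ/ → [ʒ] (total assimilation)

[juvvoʒʒorzutʃli]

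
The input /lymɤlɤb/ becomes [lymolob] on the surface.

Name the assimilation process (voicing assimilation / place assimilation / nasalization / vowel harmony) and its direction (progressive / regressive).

/ɤ/→[o] /ɤ/→[o].
Vowels agree with the first vowel, so the harmony is progressive.

vowel harmony, progressive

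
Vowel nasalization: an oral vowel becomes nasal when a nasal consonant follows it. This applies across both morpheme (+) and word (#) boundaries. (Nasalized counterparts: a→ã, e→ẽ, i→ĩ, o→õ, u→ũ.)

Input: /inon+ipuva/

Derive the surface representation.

[ĩnõn+ipuva]

/i/ before nasal /n/ → [ĩ]
/o/ before nasal /n/ → [õ]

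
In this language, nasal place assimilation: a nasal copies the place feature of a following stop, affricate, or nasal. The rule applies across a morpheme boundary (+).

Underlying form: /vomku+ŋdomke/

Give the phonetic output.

/m/ before /k/ (velar) → [ŋ]
/ŋ/ before /d/ (alveolar) → [n]
/m/ before /k/ (velar) → [ŋ]

[voŋku+ndoŋke]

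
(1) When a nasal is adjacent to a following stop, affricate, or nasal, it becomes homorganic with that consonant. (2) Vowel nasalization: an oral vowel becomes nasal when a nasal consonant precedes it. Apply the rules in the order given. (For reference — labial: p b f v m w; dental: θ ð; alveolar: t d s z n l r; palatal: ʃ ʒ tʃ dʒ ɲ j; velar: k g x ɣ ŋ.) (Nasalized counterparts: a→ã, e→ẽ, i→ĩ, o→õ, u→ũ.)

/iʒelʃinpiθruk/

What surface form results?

Rule 1: /n/ before /p/ (labial) → [m]
After rule 1: iʒelʃimpiθruk
Rule 2: no segment meets the rule's conditions; no change.

[iʒelʃimpiθruk]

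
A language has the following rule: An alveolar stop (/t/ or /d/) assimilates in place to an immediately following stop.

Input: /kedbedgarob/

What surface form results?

/d/ before /b/ (labial) → [b]
/d/ before /g/ (velar) → [g]

[kebbeggarob]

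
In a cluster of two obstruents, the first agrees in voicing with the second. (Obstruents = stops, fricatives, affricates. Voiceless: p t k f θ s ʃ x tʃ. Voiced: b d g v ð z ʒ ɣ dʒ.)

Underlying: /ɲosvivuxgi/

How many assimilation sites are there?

/s/ before /v/ (voiced) → [z]
/x/ before /g/ (voiced) → [ɣ]
2 segments change.

2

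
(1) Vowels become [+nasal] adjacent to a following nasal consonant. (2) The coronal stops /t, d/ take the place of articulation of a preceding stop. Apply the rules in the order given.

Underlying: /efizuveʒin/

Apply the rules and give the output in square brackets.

[efizuveʒĩn]

Rule 1: /i/ before nasal /n/ → [ĩ]
After rule 1: efizuveʒĩn
Rule 2: no segment meets the rule's conditions; no change.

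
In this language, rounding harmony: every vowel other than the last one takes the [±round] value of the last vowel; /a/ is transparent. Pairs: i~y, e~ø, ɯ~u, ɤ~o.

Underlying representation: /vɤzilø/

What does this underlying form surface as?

[vozylø]

/ɤ/ harmonizes with /ø/ ([+round]) → [o]
/i/ harmonizes with /ø/ ([+round]) → [y]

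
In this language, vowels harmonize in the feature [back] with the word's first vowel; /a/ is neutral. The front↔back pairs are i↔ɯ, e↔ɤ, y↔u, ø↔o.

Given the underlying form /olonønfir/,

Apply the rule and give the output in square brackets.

[olononfɯr]

/ø/ harmonizes with /o/ ([+back]) → [o]
/i/ harmonizes with /o/ ([+back]) → [ɯ]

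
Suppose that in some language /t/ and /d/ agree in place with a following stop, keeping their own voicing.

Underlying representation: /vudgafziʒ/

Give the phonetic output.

/d/ before /g/ (velar) → [g]

[vuggafziʒ]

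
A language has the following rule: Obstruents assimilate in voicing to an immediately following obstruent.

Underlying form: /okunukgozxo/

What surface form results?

[okunuggosxo]

/k/ before /g/ (voiced) → [g]
/z/ before /x/ (voiceless) → [s]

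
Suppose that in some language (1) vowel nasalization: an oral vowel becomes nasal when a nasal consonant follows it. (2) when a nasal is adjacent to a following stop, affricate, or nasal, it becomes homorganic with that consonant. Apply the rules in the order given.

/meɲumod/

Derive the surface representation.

[mẽɲũmod]

Rule 1: /e/ before nasal /ɲ/ → [ẽ]
Rule 1: /u/ before nasal /m/ → [ũ]
After rule 1: mẽɲũmod
Rule 2: no segment meets the rule's conditions; no change.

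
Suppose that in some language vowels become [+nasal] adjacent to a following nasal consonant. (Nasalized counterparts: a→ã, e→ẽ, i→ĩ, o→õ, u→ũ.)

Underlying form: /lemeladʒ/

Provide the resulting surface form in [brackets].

/e/ before nasal /m/ → [ẽ]

[lẽmeladʒ]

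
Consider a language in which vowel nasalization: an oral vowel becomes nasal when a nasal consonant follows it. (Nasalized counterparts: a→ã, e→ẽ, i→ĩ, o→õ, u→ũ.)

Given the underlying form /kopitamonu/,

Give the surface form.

[kopitãmõnu]

/a/ before nasal /m/ → [ã]
/o/ before nasal /n/ → [õ]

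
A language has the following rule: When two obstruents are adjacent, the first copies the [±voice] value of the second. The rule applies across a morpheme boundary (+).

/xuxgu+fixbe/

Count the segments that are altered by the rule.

2

/x/ before /g/ (voiced) → [ɣ]
/x/ before /b/ (voiced) → [ɣ]
2 segments change.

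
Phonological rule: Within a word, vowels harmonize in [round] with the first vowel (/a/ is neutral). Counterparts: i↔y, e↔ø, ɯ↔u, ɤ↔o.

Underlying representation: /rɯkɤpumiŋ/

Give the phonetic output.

/u/ harmonizes with /ɯ/ ([-round]) → [ɯ]

[rɯkɤpɯmiŋ]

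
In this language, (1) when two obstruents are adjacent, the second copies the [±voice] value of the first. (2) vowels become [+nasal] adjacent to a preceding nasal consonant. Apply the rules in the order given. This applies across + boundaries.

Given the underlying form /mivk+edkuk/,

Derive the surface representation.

Rule 1: /k/ after /v/ (voiced) → [g]
Rule 1: /k/ after /d/ (voiced) → [g]
After rule 1: mivg+edguk
Rule 2: /i/ after nasal /m/ → [ĩ]

[mĩvg+edguk]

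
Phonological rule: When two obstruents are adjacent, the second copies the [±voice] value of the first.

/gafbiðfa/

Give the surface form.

[gafpiðva]

/b/ after /f/ (voiceless) → [p]
/f/ after /ð/ (voiced) → [v]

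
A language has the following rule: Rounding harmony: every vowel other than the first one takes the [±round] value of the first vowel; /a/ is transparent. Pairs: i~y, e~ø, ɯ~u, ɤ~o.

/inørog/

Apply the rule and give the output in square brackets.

[inerɤg]

/ø/ harmonizes with /i/ ([-round]) → [e]
/o/ harmonizes with /i/ ([-round]) → [ɤ]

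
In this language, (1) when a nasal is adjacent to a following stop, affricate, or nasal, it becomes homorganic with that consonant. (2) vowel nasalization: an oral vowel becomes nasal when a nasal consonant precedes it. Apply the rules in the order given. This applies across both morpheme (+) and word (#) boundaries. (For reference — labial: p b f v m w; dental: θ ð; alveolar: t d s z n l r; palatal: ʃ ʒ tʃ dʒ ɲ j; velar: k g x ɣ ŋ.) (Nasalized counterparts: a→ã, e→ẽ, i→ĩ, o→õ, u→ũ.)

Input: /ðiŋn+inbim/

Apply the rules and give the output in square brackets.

Rule 1: /ŋ/ before /n/ (alveolar) → [n]
Rule 1: /n/ before /b/ (labial) → [m]
After rule 1: ðinn+imbim
Rule 2: /i/ after nasal /n/ → [ĩ]

[ðinn+ĩmbim]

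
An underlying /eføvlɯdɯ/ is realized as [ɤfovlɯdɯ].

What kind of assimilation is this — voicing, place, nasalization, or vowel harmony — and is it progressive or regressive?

/e/→[ɤ] /ø/→[o].
Vowels agree with the last vowel, so the harmony is regressive.

vowel harmony, regressive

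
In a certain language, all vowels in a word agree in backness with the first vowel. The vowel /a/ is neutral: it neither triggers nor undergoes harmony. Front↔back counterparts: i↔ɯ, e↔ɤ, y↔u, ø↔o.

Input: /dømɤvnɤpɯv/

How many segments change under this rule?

3

/ɤ/ harmonizes with /ø/ ([-back]) → [e]
/ɤ/ harmonizes with /ø/ ([-back]) → [e]
/ɯ/ harmonizes with /ø/ ([-back]) → [i]
3 segments change.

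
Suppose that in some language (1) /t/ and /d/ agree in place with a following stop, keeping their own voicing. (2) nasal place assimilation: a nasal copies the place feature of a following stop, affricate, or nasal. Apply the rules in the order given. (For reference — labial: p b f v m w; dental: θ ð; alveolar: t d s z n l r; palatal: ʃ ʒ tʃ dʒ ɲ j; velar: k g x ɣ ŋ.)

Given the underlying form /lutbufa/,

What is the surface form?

Rule 1: /t/ before /b/ (labial) → [p]
After rule 1: lupbufa
Rule 2: no segment meets the rule's conditions; no change.

[lupbufa]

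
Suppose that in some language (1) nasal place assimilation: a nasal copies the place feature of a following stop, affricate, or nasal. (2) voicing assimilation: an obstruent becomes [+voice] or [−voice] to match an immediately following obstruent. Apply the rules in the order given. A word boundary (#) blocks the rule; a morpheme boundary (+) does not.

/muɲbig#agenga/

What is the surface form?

Rule 1: /ɲ/ before /b/ (labial) → [m]
Rule 1: /n/ before /g/ (velar) → [ŋ]
After rule 1: mumbig#ageŋga
Rule 2: no segment meets the rule's conditions; no change.

[mumbig#ageŋga]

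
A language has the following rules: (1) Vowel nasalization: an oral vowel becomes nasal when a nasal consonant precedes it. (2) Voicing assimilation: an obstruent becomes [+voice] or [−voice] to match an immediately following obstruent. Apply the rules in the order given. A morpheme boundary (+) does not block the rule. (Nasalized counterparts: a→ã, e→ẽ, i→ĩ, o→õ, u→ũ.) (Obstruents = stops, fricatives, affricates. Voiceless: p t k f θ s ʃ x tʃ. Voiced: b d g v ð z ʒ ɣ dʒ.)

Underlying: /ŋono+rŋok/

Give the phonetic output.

[ŋõnõ+rŋõk]

Rule 1: /o/ after nasal /ŋ/ → [õ]
Rule 1: /o/ after nasal /n/ → [õ]
Rule 1: /o/ after nasal /ŋ/ → [õ]
After rule 1: ŋõnõ+rŋõk
Rule 2: no segment meets the rule's conditions; no change.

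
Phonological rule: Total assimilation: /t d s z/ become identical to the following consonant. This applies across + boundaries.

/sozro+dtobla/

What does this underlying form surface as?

[sorro+ttobla]

/z/ before /r/ → [r] (total assimilation)
/d/ before /t/ → [t] (total assimilation)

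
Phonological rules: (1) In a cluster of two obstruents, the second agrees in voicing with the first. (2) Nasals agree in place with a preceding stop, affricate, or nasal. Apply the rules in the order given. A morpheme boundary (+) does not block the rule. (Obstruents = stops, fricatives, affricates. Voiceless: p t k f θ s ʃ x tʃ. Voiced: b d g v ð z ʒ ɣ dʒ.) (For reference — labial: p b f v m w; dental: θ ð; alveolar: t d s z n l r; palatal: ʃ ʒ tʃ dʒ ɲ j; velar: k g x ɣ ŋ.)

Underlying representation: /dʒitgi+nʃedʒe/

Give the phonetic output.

[dʒitki+nʃedʒe]

Rule 1: /g/ after /t/ (voiceless) → [k]
After rule 1: dʒitki+nʃedʒe
Rule 2: no segment meets the rule's conditions; no change.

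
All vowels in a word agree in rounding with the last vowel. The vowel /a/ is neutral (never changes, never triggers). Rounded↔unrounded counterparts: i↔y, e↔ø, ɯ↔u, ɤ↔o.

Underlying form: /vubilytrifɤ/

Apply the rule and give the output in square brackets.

/u/ harmonizes with /ɤ/ ([-round]) → [ɯ]
/y/ harmonizes with /ɤ/ ([-round]) → [i]

[vɯbilitrifɤ]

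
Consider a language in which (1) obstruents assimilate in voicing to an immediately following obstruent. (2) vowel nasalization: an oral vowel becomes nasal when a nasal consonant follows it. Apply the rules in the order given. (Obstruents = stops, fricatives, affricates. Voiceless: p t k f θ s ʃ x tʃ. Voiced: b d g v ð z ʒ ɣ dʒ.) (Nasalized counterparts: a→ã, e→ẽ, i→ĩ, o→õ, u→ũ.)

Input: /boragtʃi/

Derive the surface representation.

Rule 1: /g/ before /tʃ/ (voiceless) → [k]
After rule 1: boraktʃi
Rule 2: no segment meets the rule's conditions; no change.

[boraktʃi]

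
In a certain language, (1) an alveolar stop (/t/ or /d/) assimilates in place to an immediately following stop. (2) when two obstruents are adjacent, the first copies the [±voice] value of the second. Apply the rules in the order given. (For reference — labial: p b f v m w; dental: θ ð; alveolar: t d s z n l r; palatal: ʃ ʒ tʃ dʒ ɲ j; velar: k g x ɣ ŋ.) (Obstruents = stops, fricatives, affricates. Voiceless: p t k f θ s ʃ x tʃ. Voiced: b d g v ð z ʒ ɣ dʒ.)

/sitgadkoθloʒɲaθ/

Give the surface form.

[siggakkoθloʒɲaθ]

Rule 1: /t/ before /g/ (velar) → [k]
Rule 1: /d/ before /k/ (velar) → [g]
After rule 1: sikgagkoθloʒɲaθ
Rule 2: /k/ before /g/ (voiced) → [g]
Rule 2: /g/ before /k/ (voiceless) → [k]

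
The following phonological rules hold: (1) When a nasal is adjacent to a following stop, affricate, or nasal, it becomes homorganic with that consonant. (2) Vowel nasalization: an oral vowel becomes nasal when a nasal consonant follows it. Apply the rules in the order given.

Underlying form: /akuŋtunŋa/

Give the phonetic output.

[akũntũŋŋa]

Rule 1: /ŋ/ before /t/ (alveolar) → [n]
Rule 1: /n/ before /ŋ/ (velar) → [ŋ]
After rule 1: akuntuŋŋa
Rule 2: /u/ before nasal /n/ → [ũ]
Rule 2: /u/ before nasal /ŋ/ → [ũ]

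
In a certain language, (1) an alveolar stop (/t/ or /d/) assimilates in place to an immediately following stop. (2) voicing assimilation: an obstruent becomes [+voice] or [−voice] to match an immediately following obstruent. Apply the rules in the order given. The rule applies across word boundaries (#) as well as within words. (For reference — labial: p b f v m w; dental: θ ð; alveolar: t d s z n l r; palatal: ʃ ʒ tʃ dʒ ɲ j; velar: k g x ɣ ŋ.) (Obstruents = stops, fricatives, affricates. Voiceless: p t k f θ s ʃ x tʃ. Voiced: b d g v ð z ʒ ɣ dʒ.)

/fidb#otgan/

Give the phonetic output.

Rule 1: /d/ before /b/ (labial) → [b]
Rule 1: /t/ before /g/ (velar) → [k]
After rule 1: fibb#okgan
Rule 2: /k/ before /g/ (voiced) → [g]

[fibb#oggan]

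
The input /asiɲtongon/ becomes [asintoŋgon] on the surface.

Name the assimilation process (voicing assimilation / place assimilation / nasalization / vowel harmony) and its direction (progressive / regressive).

/ɲ/→[n] /n/→[ŋ].
Each target copies a feature from the following segment, so the direction is regressive.

place assimilation, regressive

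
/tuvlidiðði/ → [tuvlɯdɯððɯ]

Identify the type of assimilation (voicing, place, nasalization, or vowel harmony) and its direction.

/i/→[ɯ] /i/→[ɯ] /i/→[ɯ].
Vowels agree with the first vowel, so the harmony is progressive.

vowel harmony, progressive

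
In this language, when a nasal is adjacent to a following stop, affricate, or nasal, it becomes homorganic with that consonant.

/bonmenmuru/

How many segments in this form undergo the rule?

2

/n/ before /m/ (labial) → [m]
/n/ before /m/ (labial) → [m]
2 segments change.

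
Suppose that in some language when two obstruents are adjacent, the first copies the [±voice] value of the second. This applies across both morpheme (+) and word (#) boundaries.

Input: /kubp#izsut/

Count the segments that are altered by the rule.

/b/ before /p/ (voiceless) → [p]
/z/ before /s/ (voiceless) → [s]
2 segments change.

2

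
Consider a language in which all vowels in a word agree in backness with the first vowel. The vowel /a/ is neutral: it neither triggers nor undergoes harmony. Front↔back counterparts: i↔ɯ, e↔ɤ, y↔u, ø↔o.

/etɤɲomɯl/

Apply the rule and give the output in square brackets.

[eteɲømil]

/ɤ/ harmonizes with /e/ ([-back]) → [e]
/o/ harmonizes with /e/ ([-back]) → [ø]
/ɯ/ harmonizes with /e/ ([-back]) → [i]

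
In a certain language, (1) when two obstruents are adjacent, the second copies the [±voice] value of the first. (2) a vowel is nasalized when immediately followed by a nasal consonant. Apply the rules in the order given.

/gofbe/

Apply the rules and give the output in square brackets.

[gofpe]

Rule 1: /b/ after /f/ (voiceless) → [p]
After rule 1: gofpe
Rule 2: no segment meets the rule's conditions; no change.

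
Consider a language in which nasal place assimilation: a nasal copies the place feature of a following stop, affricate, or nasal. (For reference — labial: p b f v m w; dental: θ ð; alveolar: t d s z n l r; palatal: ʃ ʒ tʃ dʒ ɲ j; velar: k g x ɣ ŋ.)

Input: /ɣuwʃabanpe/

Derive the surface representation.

/n/ before /p/ (labial) → [m]

[ɣuwʃabampe]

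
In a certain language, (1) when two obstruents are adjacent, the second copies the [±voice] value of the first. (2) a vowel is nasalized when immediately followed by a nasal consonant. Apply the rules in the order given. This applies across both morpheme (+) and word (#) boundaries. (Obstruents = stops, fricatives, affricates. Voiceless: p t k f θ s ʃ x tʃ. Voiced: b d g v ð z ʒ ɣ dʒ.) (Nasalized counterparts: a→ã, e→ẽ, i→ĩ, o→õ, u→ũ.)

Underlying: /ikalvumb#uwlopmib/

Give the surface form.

Rule 1: no segment meets the rule's conditions; no change.
After rule 1: ikalvumb#uwlopmib
Rule 2: /u/ before nasal /m/ → [ũ]

[ikalvũmb#uwlopmib]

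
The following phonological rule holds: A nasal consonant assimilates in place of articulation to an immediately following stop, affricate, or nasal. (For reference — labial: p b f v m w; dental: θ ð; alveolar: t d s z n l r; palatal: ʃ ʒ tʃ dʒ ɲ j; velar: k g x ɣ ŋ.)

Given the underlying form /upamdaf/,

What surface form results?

/m/ before /d/ (alveolar) → [n]

[upandaf]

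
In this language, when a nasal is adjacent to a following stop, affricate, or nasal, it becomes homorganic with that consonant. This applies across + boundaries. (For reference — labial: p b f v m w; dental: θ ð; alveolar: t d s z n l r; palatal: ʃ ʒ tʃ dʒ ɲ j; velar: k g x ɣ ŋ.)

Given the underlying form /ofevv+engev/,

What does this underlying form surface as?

/n/ before /g/ (velar) → [ŋ]

[ofevv+eŋgev]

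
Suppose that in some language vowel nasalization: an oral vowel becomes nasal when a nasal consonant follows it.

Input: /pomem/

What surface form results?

[põmẽm]

/o/ before nasal /m/ → [õ]
/e/ before nasal /m/ → [ẽ]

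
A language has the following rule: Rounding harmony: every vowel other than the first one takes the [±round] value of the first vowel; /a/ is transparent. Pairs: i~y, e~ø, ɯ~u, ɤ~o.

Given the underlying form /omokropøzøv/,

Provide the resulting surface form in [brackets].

no segment meets the rule's conditions; no change.

[omokropøzøv]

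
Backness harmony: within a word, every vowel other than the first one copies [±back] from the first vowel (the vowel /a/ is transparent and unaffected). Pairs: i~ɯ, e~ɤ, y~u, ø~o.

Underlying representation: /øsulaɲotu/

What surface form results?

[øsylaɲøty]

/u/ harmonizes with /ø/ ([-back]) → [y]
/o/ harmonizes with /ø/ ([-back]) → [ø]
/u/ harmonizes with /ø/ ([-back]) → [y]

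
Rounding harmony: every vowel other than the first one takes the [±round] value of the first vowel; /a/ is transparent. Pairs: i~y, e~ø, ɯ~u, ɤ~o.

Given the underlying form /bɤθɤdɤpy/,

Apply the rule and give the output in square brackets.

[bɤθɤdɤpi]

/y/ harmonizes with /ɤ/ ([-round]) → [i]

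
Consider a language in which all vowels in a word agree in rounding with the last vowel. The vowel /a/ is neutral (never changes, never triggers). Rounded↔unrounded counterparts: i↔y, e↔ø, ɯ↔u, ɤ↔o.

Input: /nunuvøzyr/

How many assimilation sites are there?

0

No segment meets the rule's conditions.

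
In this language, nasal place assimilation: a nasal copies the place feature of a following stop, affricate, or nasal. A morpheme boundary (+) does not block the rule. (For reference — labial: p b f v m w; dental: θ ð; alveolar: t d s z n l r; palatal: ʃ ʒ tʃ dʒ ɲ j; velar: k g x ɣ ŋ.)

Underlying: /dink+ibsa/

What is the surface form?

/n/ before /k/ (velar) → [ŋ]

[diŋk+ibsa]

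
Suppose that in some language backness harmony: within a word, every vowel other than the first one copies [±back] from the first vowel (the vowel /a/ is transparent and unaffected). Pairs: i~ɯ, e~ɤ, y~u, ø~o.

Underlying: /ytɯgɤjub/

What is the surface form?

[ytigejyb]

/ɯ/ harmonizes with /y/ ([-back]) → [i]
/ɤ/ harmonizes with /y/ ([-back]) → [e]
/u/ harmonizes with /y/ ([-back]) → [y]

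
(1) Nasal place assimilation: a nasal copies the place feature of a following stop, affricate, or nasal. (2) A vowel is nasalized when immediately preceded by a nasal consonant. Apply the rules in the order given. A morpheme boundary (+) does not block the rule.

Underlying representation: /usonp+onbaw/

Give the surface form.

[usomp+ombaw]

Rule 1: /n/ before /p/ (labial) → [m]
Rule 1: /n/ before /b/ (labial) → [m]
After rule 1: usomp+ombaw
Rule 2: no segment meets the rule's conditions; no change.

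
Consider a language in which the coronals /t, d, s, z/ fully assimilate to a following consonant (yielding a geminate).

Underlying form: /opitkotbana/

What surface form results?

/t/ before /k/ → [k] (total assimilation)
/t/ before /b/ → [b] (total assimilation)

[opikkobbana]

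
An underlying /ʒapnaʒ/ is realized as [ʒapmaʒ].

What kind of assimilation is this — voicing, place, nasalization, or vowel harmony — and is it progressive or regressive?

place assimilation, progressive

/n/→[m].
Each target copies a feature from the preceding segment, so the direction is progressive.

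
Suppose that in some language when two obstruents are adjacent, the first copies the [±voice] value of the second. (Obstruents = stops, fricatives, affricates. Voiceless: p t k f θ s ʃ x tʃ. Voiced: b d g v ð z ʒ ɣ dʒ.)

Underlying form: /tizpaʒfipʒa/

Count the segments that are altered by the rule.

3

/z/ before /p/ (voiceless) → [s]
/ʒ/ before /f/ (voiceless) → [ʃ]
/p/ before /ʒ/ (voiced) → [b]
3 segments change.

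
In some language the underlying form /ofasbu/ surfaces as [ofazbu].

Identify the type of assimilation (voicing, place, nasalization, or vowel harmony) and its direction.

voicing assimilation, regressive

/s/→[z].
Each target copies a feature from the following segment, so the direction is regressive.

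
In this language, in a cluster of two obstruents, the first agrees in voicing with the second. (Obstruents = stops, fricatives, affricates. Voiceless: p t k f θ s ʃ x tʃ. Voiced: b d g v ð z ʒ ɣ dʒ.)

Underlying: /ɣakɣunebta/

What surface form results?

/k/ before /ɣ/ (voiced) → [g]
/b/ before /t/ (voiceless) → [p]

[ɣagɣunepta]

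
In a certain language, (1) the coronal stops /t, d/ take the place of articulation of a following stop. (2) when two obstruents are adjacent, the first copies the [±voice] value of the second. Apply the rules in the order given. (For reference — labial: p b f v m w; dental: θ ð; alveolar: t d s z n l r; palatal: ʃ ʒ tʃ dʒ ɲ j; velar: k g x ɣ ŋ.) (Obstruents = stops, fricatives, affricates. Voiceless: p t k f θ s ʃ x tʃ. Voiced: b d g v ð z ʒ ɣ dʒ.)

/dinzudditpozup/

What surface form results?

[dinzuddippozup]

Rule 1: /t/ before /p/ (labial) → [p]
After rule 1: dinzuddippozup
Rule 2: no segment meets the rule's conditions; no change.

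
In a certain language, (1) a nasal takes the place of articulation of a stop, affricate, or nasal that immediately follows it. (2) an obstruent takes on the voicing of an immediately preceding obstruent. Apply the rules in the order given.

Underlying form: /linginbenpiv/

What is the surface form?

Rule 1: /n/ before /g/ (velar) → [ŋ]
Rule 1: /n/ before /b/ (labial) → [m]
Rule 1: /n/ before /p/ (labial) → [m]
After rule 1: liŋgimbempiv
Rule 2: no segment meets the rule's conditions; no change.

[liŋgimbempiv]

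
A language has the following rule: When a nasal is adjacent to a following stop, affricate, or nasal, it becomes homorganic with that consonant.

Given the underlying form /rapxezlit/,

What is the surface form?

[rapxezlit]

no segment meets the rule's conditions; no change.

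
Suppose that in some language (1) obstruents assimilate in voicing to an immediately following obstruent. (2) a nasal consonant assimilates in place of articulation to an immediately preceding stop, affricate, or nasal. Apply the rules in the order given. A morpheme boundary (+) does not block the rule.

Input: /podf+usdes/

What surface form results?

[potf+uzdes]

Rule 1: /d/ before /f/ (voiceless) → [t]
Rule 1: /s/ before /d/ (voiced) → [z]
After rule 1: potf+uzdes
Rule 2: no segment meets the rule's conditions; no change.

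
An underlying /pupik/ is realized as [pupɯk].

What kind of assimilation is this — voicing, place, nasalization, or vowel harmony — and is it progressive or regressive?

vowel harmony, progressive

/i/→[ɯ].
Vowels agree with the first vowel, so the harmony is progressive.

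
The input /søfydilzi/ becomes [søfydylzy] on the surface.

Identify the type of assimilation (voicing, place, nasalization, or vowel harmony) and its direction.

vowel harmony, progressive

/i/→[y] /i/→[y].
Vowels agree with the first vowel, so the harmony is progressive.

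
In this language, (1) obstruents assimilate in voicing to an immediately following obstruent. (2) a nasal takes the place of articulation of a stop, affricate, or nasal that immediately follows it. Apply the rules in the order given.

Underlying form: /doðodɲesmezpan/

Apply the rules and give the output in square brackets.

[doðodɲesmespan]

Rule 1: /z/ before /p/ (voiceless) → [s]
After rule 1: doðodɲesmespan
Rule 2: no segment meets the rule's conditions; no change.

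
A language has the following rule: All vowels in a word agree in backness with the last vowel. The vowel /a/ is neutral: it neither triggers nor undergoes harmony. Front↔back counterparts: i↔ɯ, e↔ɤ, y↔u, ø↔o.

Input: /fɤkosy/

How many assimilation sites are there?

2

/ɤ/ harmonizes with /y/ ([-back]) → [e]
/o/ harmonizes with /y/ ([-back]) → [ø]
2 segments change.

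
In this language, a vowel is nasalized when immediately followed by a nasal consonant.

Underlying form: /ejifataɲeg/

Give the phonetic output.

[ejifatãɲeg]

/a/ before nasal /ɲ/ → [ã]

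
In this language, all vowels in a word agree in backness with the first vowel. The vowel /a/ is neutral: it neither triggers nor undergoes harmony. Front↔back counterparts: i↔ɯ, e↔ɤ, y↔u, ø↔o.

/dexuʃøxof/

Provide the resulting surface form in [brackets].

[dexyʃøxøf]

/u/ harmonizes with /e/ ([-back]) → [y]
/o/ harmonizes with /e/ ([-back]) → [ø]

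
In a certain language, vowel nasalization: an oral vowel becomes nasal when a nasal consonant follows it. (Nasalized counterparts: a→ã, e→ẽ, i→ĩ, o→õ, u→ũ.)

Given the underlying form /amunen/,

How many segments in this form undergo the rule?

3

/a/ before nasal /m/ → [ã]
/u/ before nasal /n/ → [ũ]
/e/ before nasal /n/ → [ẽ]
3 segments change.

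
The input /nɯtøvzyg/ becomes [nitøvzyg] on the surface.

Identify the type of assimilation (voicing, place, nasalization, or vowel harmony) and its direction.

vowel harmony, regressive

/ɯ/→[i].
Vowels agree with the last vowel, so the harmony is regressive.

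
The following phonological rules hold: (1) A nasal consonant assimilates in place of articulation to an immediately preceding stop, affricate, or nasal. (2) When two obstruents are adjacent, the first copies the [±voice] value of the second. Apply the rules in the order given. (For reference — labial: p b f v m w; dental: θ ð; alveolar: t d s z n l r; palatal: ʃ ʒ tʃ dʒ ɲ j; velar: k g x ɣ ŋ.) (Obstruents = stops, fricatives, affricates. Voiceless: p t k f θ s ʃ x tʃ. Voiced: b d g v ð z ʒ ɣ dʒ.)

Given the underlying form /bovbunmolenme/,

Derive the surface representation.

Rule 1: /m/ after /n/ (alveolar) → [n]
Rule 1: /m/ after /n/ (alveolar) → [n]
After rule 1: bovbunnolenne
Rule 2: no segment meets the rule's conditions; no change.

[bovbunnolenne]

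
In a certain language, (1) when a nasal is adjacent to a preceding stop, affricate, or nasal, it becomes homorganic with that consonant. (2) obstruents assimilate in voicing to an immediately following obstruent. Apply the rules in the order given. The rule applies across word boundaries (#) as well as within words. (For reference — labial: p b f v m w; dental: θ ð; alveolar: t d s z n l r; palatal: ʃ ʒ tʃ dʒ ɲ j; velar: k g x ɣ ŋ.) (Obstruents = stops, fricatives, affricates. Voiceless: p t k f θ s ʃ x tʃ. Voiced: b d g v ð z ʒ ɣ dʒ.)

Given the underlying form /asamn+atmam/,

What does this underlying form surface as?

[asamm+atnam]

Rule 1: /n/ after /m/ (labial) → [m]
Rule 1: /m/ after /t/ (alveolar) → [n]
After rule 1: asamm+atnam
Rule 2: no segment meets the rule's conditions; no change.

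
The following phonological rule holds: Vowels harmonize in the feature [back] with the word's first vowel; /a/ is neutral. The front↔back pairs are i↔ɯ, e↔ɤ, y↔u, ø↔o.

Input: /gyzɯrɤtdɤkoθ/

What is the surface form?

/ɯ/ harmonizes with /y/ ([-back]) → [i]
/ɤ/ harmonizes with /y/ ([-back]) → [e]
/ɤ/ harmonizes with /y/ ([-back]) → [e]
/o/ harmonizes with /y/ ([-back]) → [ø]

[gyziretdekøθ]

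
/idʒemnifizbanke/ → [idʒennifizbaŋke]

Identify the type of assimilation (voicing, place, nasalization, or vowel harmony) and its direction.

place assimilation, regressive

/m/→[n] /n/→[ŋ].
Each target copies a feature from the following segment, so the direction is regressive.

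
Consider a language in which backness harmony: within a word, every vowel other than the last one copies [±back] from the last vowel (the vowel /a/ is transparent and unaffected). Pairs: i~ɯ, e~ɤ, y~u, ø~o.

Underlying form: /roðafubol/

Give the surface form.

no segment meets the rule's conditions; no change.

[roðafubol]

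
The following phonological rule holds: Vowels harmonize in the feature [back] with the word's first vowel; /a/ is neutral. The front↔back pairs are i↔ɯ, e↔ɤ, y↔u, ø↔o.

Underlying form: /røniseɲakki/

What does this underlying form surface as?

[røniseɲakki]

no segment meets the rule's conditions; no change.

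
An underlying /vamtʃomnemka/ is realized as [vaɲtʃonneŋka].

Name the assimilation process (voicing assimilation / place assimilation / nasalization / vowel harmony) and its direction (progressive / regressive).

place assimilation, regressive

/m/→[ɲ] /m/→[n] /m/→[ŋ].
Each target copies a feature from the following segment, so the direction is regressive.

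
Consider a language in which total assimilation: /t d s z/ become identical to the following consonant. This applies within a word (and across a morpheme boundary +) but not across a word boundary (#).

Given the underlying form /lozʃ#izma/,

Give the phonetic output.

/z/ before /ʃ/ → [ʃ] (total assimilation)
/z/ before /m/ → [m] (total assimilation)

[loʃʃ#imma]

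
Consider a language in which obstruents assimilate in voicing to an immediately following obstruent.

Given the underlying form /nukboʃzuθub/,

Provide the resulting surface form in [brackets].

[nugboʒzuθub]

/k/ before /b/ (voiced) → [g]
/ʃ/ before /z/ (voiced) → [ʒ]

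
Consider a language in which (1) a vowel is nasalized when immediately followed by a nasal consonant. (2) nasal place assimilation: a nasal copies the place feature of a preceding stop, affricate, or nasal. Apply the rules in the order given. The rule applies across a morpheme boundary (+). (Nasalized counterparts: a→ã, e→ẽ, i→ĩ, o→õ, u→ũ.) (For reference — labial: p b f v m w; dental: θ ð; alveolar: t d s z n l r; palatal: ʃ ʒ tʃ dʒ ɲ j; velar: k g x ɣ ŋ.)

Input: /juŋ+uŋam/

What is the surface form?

Rule 1: /u/ before nasal /ŋ/ → [ũ]
Rule 1: /u/ before nasal /ŋ/ → [ũ]
Rule 1: /a/ before nasal /m/ → [ã]
After rule 1: jũŋ+ũŋãm
Rule 2: no segment meets the rule's conditions; no change.

[jũŋ+ũŋãm]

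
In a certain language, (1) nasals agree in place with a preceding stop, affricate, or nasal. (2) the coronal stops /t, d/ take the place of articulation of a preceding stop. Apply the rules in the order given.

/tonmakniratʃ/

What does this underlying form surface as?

Rule 1: /m/ after /n/ (alveolar) → [n]
Rule 1: /n/ after /k/ (velar) → [ŋ]
After rule 1: tonnakŋiratʃ
Rule 2: no segment meets the rule's conditions; no change.

[tonnakŋiratʃ]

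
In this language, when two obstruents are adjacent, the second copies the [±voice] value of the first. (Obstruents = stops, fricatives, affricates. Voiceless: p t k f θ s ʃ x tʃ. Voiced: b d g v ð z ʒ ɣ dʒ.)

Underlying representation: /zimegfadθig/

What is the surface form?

[zimegvadðig]

/f/ after /g/ (voiced) → [v]
/θ/ after /d/ (voiced) → [ð]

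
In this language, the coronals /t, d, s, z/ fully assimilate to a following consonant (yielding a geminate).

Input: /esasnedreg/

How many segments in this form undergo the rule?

/s/ before /n/ → [n] (total assimilation)
/d/ before /r/ → [r] (total assimilation)
2 segments change.

2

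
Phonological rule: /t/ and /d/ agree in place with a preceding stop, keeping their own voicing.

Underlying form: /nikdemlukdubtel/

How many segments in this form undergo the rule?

/d/ after /k/ (velar) → [g]
/d/ after /k/ (velar) → [g]
/t/ after /b/ (labial) → [p]
3 segments change.

3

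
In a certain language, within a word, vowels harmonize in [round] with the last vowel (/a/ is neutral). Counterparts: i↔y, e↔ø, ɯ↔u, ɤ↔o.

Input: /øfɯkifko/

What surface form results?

/ɯ/ harmonizes with /o/ ([+round]) → [u]
/i/ harmonizes with /o/ ([+round]) → [y]

[øfukyfko]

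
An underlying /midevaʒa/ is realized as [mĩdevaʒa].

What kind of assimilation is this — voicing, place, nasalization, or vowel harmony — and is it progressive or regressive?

nasalization, progressive

/i/→[ĩ].
Each target copies a feature from the preceding segment, so the direction is progressive.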